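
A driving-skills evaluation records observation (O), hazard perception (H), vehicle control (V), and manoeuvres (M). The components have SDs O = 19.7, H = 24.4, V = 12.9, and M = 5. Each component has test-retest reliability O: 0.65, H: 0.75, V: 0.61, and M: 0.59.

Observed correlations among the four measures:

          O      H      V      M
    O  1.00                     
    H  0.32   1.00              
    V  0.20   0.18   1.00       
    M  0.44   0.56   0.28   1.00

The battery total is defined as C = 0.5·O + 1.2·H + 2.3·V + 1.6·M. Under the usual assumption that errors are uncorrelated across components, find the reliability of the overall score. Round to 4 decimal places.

Var(C) = 0.5²·19.7² + 1.2²·24.4² + 2.3²·12.9² + 1.6²·5² + 2·[0.6·19.7·24.4·0.32 + 1.15·19.7·12.9·0.20 + 0.8·19.7·5·0.44 + 2.76·24.4·12.9·0.18 + 1.92·24.4·5·0.56 + 3.68·12.9·5·0.28] = 1898.65 + 1078.84 = 2977.49.
Under uncorrelated errors the observed covariances equal the true-score covariances, so only the own-variance terms attenuate.
True-score variance = [0.5²·19.7²·0.65 + 1.2²·24.4²·0.75 + 2.3²·12.9²·0.61 + 1.6²·5²·0.59] + 1078.84 = 1280.8 + 1078.84 = 2359.64.
Reliability = 2359.64 / 2977.49 = 0.7925.

0.7925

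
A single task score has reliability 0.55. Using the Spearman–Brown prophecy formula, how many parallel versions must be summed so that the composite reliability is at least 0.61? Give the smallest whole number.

k ≥ ρ*(1−ρ₁)/(ρ₁(1−ρ*)) = 0.61·0.45 / (0.55·0.39) = 1.280.
Smallest integer k = 2.

2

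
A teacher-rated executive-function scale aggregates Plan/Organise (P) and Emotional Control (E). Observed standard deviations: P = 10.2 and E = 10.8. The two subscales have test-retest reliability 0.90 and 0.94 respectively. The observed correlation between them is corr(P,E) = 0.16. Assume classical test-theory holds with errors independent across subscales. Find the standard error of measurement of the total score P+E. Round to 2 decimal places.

Var(total) = 220.68 + 35.2512 = 255.931.
True-score variance = 203.278 + 35.2512 = 238.529, so reliability = 0.9320.
Error variance = 255.931 − 238.529 = 17.4024; SEM = √17.4024 = 4.17.

4.17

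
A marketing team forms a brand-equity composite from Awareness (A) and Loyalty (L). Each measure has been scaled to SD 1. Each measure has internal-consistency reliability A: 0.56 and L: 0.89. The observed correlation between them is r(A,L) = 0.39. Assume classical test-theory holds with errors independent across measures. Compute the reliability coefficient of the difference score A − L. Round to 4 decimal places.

0.5492

Var(A−L) = 1 + 1 − 2·0.39 = 2 − 0.78 = 1.22.
Because errors are independent across components, Cov(Tᵢ,Tⱼ) = Cov(Xᵢ,Xⱼ); the off-diagonal part of the true-score variance is the same as above.
True-score variance = [0.56 + 0.89] − 0.78 = 1.45 − 0.78 = 0.67.
Reliability = 0.67 / 1.22 = 0.5492.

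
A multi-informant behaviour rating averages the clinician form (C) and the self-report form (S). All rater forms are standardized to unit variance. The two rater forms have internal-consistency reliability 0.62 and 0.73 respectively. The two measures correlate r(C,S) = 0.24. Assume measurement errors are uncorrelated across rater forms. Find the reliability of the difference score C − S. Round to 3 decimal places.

0.572

Var(C−S) = 1 + 1 − 2·0.24 = 2 − 0.48 = 1.52.
Because errors are independent across components, Cov(Tᵢ,Tⱼ) = Cov(Xᵢ,Xⱼ); the off-diagonal part of the true-score variance is the same as above.
True-score variance = [0.62 + 0.73] − 0.48 = 1.35 − 0.48 = 0.87.
Reliability = 0.87 / 1.52 = 0.572.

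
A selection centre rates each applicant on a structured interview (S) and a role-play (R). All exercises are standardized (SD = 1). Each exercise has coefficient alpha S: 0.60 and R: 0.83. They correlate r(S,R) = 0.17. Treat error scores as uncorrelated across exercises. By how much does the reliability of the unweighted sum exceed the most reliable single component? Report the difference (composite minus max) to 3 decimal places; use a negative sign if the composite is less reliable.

Var(sum) = 2 + 0.34 = 2.34; true-score variance = 1.43 + 0.34 = 1.77; composite reliability = 0.7564.
Max component reliability = 0.8300.
Difference = 0.7564 − 0.8300 = -0.074.

-0.074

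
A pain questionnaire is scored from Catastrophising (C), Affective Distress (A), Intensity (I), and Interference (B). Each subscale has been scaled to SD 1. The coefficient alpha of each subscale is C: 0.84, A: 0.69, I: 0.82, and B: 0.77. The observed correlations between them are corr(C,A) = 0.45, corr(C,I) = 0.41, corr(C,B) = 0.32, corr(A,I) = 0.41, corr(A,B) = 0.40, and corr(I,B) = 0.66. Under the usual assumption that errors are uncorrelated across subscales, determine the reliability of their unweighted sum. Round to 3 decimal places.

Var(C+A+I+B) = 4 + 2·[0.45 + 0.41 + 0.32 + 0.41 + 0.40 + 0.66] = 4 + 5.3 = 9.3.
With uncorrelated errors the cross-covariances are all true-score covariance, so they carry over unchanged; only the diagonal terms shrink to ρᵢσᵢ².
True-score variance = [0.84 + 0.69 + 0.82 + 0.77] + 5.3 = 3.12 + 5.3 = 8.42.
Reliability = 8.42 / 9.3 = 0.905.

0.905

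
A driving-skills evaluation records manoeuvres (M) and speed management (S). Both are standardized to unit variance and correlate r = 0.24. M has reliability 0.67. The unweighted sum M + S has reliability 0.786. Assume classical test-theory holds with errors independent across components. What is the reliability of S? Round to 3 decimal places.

Var(M+S) = 2 + 2·0.24 = 2.480.
True-score variance = ρ_M + ρ_S + 2·0.24, so 0.786 = (0.67 + ρ_S + 0.48) / 2.480.
ρ_S = 0.786·2.480 − 0.67 − 0.48 = 0.799.

0.799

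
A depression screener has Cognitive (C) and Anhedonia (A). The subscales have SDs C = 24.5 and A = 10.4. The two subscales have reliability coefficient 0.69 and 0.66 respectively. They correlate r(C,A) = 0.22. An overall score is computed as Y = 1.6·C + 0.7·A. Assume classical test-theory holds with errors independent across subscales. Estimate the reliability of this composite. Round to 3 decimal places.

0.712

Var(Y) = 1.6²·24.5² + 0.7²·10.4² + 2·[1.12·24.5·10.4·0.22] = 1589.64 + 125.565 = 1715.2.
Under uncorrelated errors the observed covariances equal the true-score covariances, so only the own-variance terms attenuate.
True-score variance = [1.6²·24.5²·0.69 + 0.7²·10.4²·0.66] + 125.565 = 1095.26 + 125.565 = 1220.83.
Reliability = 1220.83 / 1715.2 = 0.712.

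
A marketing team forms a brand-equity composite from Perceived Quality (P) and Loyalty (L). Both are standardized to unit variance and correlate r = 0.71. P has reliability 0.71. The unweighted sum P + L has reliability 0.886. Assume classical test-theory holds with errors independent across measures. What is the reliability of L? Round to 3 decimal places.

0.900

Var(P+L) = 2 + 2·0.71 = 3.420.
True-score variance = ρ_P + ρ_L + 2·0.71, so 0.886 = (0.71 + ρ_L + 1.42) / 3.420.
ρ_L = 0.886·3.420 − 0.71 − 1.42 = 0.900.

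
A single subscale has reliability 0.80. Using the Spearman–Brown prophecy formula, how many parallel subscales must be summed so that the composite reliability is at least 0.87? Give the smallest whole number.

2

k ≥ ρ*(1−ρ₁)/(ρ₁(1−ρ*)) = 0.87·0.20 / (0.80·0.13) = 1.673.
Smallest integer k = 2.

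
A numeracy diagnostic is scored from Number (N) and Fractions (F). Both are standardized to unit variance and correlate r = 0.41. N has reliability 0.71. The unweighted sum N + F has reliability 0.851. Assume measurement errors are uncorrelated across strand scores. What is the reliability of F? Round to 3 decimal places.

0.870

Var(N+F) = 2 + 2·0.41 = 2.820.
True-score variance = ρ_N + ρ_F + 2·0.41, so 0.851 = (0.71 + ρ_F + 0.82) / 2.820.
ρ_F = 0.851·2.820 − 0.71 − 0.82 = 0.870.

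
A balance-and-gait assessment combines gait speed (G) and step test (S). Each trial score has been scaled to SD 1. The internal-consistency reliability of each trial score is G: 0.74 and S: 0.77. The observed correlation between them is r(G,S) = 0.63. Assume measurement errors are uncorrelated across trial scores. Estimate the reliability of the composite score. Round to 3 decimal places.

0.850

Var(G+S) = 2 + 2·[0.63] = 2 + 1.26 = 3.26.
Under uncorrelated errors the observed covariances equal the true-score covariances, so only the own-variance terms attenuate.
True-score variance = [0.74 + 0.77] + 1.26 = 1.51 + 1.26 = 2.77.
Reliability = 2.77 / 3.26 = 0.850.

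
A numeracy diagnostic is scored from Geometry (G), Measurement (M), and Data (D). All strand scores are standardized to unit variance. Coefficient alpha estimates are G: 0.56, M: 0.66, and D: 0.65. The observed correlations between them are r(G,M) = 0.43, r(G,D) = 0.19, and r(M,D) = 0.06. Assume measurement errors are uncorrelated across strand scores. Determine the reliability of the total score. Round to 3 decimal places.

0.741

Var(G+M+D) = 3 + 2·[0.43 + 0.19 + 0.06] = 3 + 1.36 = 4.36.
Because errors are independent across components, Cov(Tᵢ,Tⱼ) = Cov(Xᵢ,Xⱼ); the off-diagonal part of the true-score variance is the same as above.
True-score variance = [0.56 + 0.66 + 0.65] + 1.36 = 1.87 + 1.36 = 3.23.
Reliability = 3.23 / 4.36 = 0.741.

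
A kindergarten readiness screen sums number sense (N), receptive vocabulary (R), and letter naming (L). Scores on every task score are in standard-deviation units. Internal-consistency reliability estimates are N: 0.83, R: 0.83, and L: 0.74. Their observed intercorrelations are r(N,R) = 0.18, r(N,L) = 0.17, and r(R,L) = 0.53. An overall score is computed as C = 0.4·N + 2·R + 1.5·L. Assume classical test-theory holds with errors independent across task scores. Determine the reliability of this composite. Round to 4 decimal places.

0.8718

Var(C) = 0.4² + 2² + 1.5² + 2·[0.8·0.18 + 0.6·0.17 + 3·0.53] = 6.41 + 3.672 = 10.082.
With uncorrelated errors the cross-covariances are all true-score covariance, so they carry over unchanged; only the diagonal terms shrink to ρᵢσᵢ².
True-score variance = [0.4²·0.83 + 2²·0.83 + 1.5²·0.74] + 3.672 = 5.1178 + 3.672 = 8.7898.
Reliability = 8.7898 / 10.082 = 0.8718.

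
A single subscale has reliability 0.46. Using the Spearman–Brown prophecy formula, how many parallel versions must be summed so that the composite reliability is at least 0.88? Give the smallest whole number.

9

k ≥ ρ*(1−ρ₁)/(ρ₁(1−ρ*)) = 0.88·0.54 / (0.46·0.12) = 8.609.
Smallest integer k = 9.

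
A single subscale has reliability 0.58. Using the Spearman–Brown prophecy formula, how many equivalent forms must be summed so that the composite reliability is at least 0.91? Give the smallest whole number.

k ≥ ρ*(1−ρ₁)/(ρ₁(1−ρ*)) = 0.91·0.42 / (0.58·0.09) = 7.322.
Smallest integer k = 8.

8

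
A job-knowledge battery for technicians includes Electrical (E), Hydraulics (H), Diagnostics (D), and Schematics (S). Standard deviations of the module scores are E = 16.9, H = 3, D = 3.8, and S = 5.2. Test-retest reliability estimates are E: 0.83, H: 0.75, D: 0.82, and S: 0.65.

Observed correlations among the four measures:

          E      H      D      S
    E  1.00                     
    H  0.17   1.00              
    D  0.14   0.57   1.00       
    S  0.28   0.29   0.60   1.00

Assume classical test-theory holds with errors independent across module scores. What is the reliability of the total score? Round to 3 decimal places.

0.865

Var(E+H+D+S) = 16.9² + 3² + 3.8² + 5.2² + 2·[16.9·3·0.17 + 16.9·3.8·0.14 + 16.9·5.2·0.28 + 3·3.8·0.57 + 3·5.2·0.29 + 3.8·5.2·0.60] = 336.09 + 130.188 = 466.278.
Under uncorrelated errors the observed covariances equal the true-score covariances, so only the own-variance terms attenuate.
True-score variance = [16.9²·0.83 + 3²·0.75 + 3.8²·0.82 + 5.2²·0.65] + 130.188 = 273.223 + 130.188 = 403.411.
Reliability = 403.411 / 466.278 = 0.865.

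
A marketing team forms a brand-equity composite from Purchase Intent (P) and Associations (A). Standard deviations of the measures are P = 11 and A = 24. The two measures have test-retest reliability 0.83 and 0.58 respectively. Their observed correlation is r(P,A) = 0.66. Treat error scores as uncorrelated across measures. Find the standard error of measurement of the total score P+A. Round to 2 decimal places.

16.20

Var(total) = 697 + 348.48 = 1045.48.
True-score variance = 434.51 + 348.48 = 782.99, so reliability = 0.7489.
Error variance = 1045.48 − 782.99 = 262.49; SEM = √262.49 = 16.20.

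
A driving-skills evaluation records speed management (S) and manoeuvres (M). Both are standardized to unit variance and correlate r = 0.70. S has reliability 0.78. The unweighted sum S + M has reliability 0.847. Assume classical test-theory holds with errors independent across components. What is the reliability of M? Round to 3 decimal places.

Var(S+M) = 2 + 2·0.70 = 3.400.
True-score variance = ρ_S + ρ_M + 2·0.70, so 0.847 = (0.78 + ρ_M + 1.40) / 3.400.
ρ_M = 0.847·3.400 − 0.78 − 1.40 = 0.700.

0.700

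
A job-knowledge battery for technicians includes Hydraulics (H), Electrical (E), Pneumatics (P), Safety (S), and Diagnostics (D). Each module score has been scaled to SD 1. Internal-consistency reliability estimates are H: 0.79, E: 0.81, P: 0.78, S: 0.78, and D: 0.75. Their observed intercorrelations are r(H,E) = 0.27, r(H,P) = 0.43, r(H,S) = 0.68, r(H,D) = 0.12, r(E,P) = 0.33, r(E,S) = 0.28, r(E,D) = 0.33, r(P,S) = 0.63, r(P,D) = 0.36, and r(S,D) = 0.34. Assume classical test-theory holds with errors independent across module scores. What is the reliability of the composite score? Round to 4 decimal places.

Var(H+E+P+S+D) = 5 + 2·[0.27 + 0.43 + 0.68 + 0.12 + 0.33 + 0.28 + 0.33 + 0.63 + 0.36 + 0.34] = 5 + 7.54 = 12.54.
Because errors are independent across components, Cov(Tᵢ,Tⱼ) = Cov(Xᵢ,Xⱼ); the off-diagonal part of the true-score variance is the same as above.
True-score variance = [0.79 + 0.81 + 0.78 + 0.78 + 0.75] + 7.54 = 3.91 + 7.54 = 11.45.
Reliability = 11.45 / 12.54 = 0.9131.

0.9131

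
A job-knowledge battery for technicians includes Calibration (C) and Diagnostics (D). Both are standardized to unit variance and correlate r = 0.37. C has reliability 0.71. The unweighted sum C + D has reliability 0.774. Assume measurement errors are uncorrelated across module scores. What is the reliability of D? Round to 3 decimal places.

Var(C+D) = 2 + 2·0.37 = 2.740.
True-score variance = ρ_C + ρ_D + 2·0.37, so 0.774 = (0.71 + ρ_D + 0.74) / 2.740.
ρ_D = 0.774·2.740 − 0.71 − 0.74 = 0.671.

0.671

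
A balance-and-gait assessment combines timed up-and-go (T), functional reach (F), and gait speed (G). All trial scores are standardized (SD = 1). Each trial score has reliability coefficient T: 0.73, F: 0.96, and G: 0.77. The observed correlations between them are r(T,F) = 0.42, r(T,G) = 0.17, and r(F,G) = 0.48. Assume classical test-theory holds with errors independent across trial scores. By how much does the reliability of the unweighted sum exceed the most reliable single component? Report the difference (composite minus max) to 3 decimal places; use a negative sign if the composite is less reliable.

Var(sum) = 3 + 2.14 = 5.14; true-score variance = 2.46 + 2.14 = 4.6; composite reliability = 0.8949.
Max component reliability = 0.9600.
Difference = 0.8949 − 0.9600 = -0.065.

-0.065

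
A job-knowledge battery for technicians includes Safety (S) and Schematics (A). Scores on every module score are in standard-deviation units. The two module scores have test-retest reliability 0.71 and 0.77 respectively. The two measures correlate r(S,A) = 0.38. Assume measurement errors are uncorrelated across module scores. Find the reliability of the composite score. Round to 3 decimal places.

0.812

Var(S+A) = 2 + 2·[0.38] = 2 + 0.76 = 2.76.
Under uncorrelated errors the observed covariances equal the true-score covariances, so only the own-variance terms attenuate.
True-score variance = [0.71 + 0.77] + 0.76 = 1.48 + 0.76 = 2.24.
Reliability = 2.24 / 2.76 = 0.812.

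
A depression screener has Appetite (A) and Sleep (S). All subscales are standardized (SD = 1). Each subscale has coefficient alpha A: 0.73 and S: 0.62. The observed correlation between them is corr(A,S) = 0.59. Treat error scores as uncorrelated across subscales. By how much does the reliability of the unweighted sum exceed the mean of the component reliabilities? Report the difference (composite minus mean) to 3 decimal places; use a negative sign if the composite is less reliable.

Var(sum) = 2 + 1.18 = 3.18; true-score variance = 1.35 + 1.18 = 2.53; composite reliability = 0.7956.
Mean component reliability = 0.6750.
Difference = 0.7956 − 0.6750 = 0.121.

0.121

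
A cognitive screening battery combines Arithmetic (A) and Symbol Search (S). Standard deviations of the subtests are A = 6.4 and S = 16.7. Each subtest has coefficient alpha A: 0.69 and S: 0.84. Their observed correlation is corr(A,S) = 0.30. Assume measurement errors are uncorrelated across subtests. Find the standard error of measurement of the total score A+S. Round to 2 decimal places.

7.57

Var(total) = 319.85 + 64.128 = 383.978.
True-score variance = 262.53 + 64.128 = 326.658, so reliability = 0.8507.
Error variance = 383.978 − 326.658 = 57.32; SEM = √57.32 = 7.57.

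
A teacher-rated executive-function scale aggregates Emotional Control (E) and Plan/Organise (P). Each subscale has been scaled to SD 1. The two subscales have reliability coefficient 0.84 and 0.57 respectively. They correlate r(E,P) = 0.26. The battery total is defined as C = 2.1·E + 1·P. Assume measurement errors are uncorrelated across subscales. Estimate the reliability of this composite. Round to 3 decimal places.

Var(C) = 2.1² + 1 + 2·[2.1·0.26] = 5.41 + 1.092 = 6.502.
Because errors are independent across components, Cov(Tᵢ,Tⱼ) = Cov(Xᵢ,Xⱼ); the off-diagonal part of the true-score variance is the same as above.
True-score variance = [2.1²·0.84 + 0.57] + 1.092 = 4.2744 + 1.092 = 5.3664.
Reliability = 5.3664 / 6.502 = 0.825.

0.825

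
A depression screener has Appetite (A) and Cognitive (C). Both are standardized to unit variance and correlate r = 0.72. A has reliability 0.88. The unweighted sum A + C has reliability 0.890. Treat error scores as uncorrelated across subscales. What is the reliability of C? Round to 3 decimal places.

Var(A+C) = 2 + 2·0.72 = 3.440.
True-score variance = ρ_A + ρ_C + 2·0.72, so 0.890 = (0.88 + ρ_C + 1.44) / 3.440.
ρ_C = 0.890·3.440 − 0.88 − 1.44 = 0.742.

0.742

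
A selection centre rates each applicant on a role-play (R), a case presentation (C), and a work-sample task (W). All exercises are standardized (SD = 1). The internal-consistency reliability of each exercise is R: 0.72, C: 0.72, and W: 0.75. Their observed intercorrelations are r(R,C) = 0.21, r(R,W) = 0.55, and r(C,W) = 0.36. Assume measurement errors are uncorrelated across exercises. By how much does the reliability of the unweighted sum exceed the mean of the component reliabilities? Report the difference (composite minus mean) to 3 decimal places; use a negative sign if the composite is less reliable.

Var(sum) = 3 + 2.24 = 5.24; true-score variance = 2.19 + 2.24 = 4.43; composite reliability = 0.8454.
Mean component reliability = 0.7300.
Difference = 0.8454 − 0.7300 = 0.115.

0.115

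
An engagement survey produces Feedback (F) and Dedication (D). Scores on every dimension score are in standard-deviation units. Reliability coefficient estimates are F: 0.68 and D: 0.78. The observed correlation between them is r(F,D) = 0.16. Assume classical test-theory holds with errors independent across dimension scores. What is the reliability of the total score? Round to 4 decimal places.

Var(F+D) = 2 + 2·[0.16] = 2 + 0.32 = 2.32.
Under uncorrelated errors the observed covariances equal the true-score covariances, so only the own-variance terms attenuate.
True-score variance = [0.68 + 0.78] + 0.32 = 1.46 + 0.32 = 1.78.
Reliability = 1.78 / 2.32 = 0.7672.

0.7672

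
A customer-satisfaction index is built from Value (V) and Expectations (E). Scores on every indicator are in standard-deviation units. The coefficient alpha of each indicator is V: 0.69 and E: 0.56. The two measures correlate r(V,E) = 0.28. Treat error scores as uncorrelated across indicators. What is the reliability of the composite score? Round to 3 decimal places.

Var(V+E) = 2 + 2·[0.28] = 2 + 0.56 = 2.56.
With uncorrelated errors the cross-covariances are all true-score covariance, so they carry over unchanged; only the diagonal terms shrink to ρᵢσᵢ².
True-score variance = [0.69 + 0.56] + 0.56 = 1.25 + 0.56 = 1.81.
Reliability = 1.81 / 2.56 = 0.707.

0.707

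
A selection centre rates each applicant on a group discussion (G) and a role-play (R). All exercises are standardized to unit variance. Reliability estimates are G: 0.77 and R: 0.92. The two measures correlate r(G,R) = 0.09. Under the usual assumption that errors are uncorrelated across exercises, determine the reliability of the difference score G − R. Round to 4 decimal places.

Var(G−R) = 1 + 1 − 2·0.09 = 2 − 0.18 = 1.82.
With uncorrelated errors the cross-covariances are all true-score covariance, so they carry over unchanged; only the diagonal terms shrink to ρᵢσᵢ².
True-score variance = [0.77 + 0.92] − 0.18 = 1.69 − 0.18 = 1.51.
Reliability = 1.51 / 1.82 = 0.8297.

0.8297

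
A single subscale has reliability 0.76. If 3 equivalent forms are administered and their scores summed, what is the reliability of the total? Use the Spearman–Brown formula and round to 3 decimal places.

ρ_k = kρ / (1 + (k−1)ρ) = 3·0.76 / (1 + 2·0.76) = 2.280 / 2.520 = 0.905.

0.905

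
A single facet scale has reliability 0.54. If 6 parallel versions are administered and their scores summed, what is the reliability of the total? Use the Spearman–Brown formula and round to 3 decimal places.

0.876

ρ_k = kρ / (1 + (k−1)ρ) = 6·0.54 / (1 + 5·0.54) = 3.240 / 3.700 = 0.876.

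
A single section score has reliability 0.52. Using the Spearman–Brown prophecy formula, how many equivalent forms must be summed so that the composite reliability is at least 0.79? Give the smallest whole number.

4

k ≥ ρ*(1−ρ₁)/(ρ₁(1−ρ*)) = 0.79·0.48 / (0.52·0.21) = 3.473.
Smallest integer k = 4.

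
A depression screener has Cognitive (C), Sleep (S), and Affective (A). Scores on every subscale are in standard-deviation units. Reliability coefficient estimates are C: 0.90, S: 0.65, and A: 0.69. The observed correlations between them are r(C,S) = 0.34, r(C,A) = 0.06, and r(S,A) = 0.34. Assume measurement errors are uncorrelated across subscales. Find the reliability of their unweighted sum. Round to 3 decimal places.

Var(C+S+A) = 3 + 2·[0.34 + 0.06 + 0.34] = 3 + 1.48 = 4.48.
Because errors are independent across components, Cov(Tᵢ,Tⱼ) = Cov(Xᵢ,Xⱼ); the off-diagonal part of the true-score variance is the same as above.
True-score variance = [0.90 + 0.65 + 0.69] + 1.48 = 2.24 + 1.48 = 3.72.
Reliability = 3.72 / 4.48 = 0.830.

0.830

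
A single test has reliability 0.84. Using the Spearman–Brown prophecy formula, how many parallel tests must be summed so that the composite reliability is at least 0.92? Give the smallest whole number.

3

k ≥ ρ*(1−ρ₁)/(ρ₁(1−ρ*)) = 0.92·0.16 / (0.84·0.08) = 2.190.
Smallest integer k = 3.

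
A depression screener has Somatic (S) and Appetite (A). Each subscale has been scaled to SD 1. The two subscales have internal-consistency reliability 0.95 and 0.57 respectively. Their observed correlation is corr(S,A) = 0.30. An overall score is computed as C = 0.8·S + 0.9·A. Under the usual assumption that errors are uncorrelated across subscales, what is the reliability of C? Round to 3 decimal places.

Var(C) = 0.8² + 0.9² + 2·[0.72·0.30] = 1.45 + 0.432 = 1.882.
Under uncorrelated errors the observed covariances equal the true-score covariances, so only the own-variance terms attenuate.
True-score variance = [0.8²·0.95 + 0.9²·0.57] + 0.432 = 1.0697 + 0.432 = 1.5017.
Reliability = 1.5017 / 1.882 = 0.798.

0.798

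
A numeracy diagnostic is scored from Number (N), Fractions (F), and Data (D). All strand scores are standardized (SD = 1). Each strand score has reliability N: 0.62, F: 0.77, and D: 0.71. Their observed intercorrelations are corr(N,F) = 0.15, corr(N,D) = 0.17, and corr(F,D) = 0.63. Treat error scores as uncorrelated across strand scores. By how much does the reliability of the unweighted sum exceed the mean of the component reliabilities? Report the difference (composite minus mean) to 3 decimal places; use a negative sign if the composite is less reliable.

Var(sum) = 3 + 1.9 = 4.9; true-score variance = 2.1 + 1.9 = 4; composite reliability = 0.8163.
Mean component reliability = 0.7000.
Difference = 0.8163 − 0.7000 = 0.116.

0.116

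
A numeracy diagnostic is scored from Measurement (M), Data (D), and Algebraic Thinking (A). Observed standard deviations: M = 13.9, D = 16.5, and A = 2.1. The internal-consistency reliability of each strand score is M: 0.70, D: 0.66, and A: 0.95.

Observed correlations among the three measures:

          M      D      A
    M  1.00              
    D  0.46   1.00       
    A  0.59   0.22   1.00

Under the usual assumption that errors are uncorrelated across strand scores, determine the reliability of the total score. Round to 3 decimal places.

0.794

Var(M+D+A) = 13.9² + 16.5² + 2.1² + 2·[13.9·16.5·0.46 + 13.9·2.1·0.59 + 16.5·2.1·0.22] = 469.87 + 260.692 = 730.562.
With uncorrelated errors the cross-covariances are all true-score covariance, so they carry over unchanged; only the diagonal terms shrink to ρᵢσᵢ².
True-score variance = [13.9²·0.70 + 16.5²·0.66 + 2.1²·0.95] + 260.692 = 319.121 + 260.692 = 579.814.
Reliability = 579.814 / 730.562 = 0.794.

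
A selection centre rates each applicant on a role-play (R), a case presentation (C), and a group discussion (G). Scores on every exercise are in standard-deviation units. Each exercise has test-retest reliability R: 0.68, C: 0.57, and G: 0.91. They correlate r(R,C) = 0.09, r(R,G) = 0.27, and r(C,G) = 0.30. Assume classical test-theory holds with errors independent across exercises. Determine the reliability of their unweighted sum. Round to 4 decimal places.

Var(R+C+G) = 3 + 2·[0.09 + 0.27 + 0.30] = 3 + 1.32 = 4.32.
Because errors are independent across components, Cov(Tᵢ,Tⱼ) = Cov(Xᵢ,Xⱼ); the off-diagonal part of the true-score variance is the same as above.
True-score variance = [0.68 + 0.57 + 0.91] + 1.32 = 2.16 + 1.32 = 3.48.
Reliability = 3.48 / 4.32 = 0.8056.

0.8056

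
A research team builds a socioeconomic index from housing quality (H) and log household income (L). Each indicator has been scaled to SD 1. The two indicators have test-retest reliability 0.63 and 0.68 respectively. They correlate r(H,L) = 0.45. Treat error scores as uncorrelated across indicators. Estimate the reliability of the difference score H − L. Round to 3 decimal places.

Var(H−L) = 1 + 1 − 2·0.45 = 2 − 0.9 = 1.1.
Because errors are independent across components, Cov(Tᵢ,Tⱼ) = Cov(Xᵢ,Xⱼ); the off-diagonal part of the true-score variance is the same as above.
True-score variance = [0.63 + 0.68] − 0.9 = 1.31 − 0.9 = 0.41.
Reliability = 0.41 / 1.1 = 0.373.

0.373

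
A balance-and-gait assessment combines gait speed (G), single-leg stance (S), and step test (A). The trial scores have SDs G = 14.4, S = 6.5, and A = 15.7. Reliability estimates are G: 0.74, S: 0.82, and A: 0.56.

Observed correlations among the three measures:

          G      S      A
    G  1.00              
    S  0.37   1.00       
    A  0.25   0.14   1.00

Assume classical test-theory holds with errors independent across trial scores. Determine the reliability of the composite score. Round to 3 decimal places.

Var(G+S+A) = 14.4² + 6.5² + 15.7² + 2·[14.4·6.5·0.37 + 14.4·15.7·0.25 + 6.5·15.7·0.14] = 496.1 + 210.878 = 706.978.
Under uncorrelated errors the observed covariances equal the true-score covariances, so only the own-variance terms attenuate.
True-score variance = [14.4²·0.74 + 6.5²·0.82 + 15.7²·0.56] + 210.878 = 326.126 + 210.878 = 537.004.
Reliability = 537.004 / 706.978 = 0.760.

0.760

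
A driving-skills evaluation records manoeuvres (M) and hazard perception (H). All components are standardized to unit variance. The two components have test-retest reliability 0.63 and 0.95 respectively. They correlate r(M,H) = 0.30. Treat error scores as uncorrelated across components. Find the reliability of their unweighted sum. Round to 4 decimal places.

0.8385

Var(M+H) = 2 + 2·[0.30] = 2 + 0.6 = 2.6.
Because errors are independent across components, Cov(Tᵢ,Tⱼ) = Cov(Xᵢ,Xⱼ); the off-diagonal part of the true-score variance is the same as above.
True-score variance = [0.63 + 0.95] + 0.6 = 1.58 + 0.6 = 2.18.
Reliability = 2.18 / 2.6 = 0.8385.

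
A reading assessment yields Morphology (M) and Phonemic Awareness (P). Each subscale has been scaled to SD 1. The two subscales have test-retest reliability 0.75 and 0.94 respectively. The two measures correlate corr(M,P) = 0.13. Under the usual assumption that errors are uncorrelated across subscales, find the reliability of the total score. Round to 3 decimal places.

0.863

Var(M+P) = 2 + 2·[0.13] = 2 + 0.26 = 2.26.
Under uncorrelated errors the observed covariances equal the true-score covariances, so only the own-variance terms attenuate.
True-score variance = [0.75 + 0.94] + 0.26 = 1.69 + 0.26 = 1.95.
Reliability = 1.95 / 2.26 = 0.863.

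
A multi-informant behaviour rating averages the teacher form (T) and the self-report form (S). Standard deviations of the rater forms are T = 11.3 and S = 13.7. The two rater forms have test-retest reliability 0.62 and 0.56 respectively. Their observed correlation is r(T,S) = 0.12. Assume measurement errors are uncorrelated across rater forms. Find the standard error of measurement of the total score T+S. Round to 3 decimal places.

11.450

Var(total) = 315.38 + 37.1544 = 352.534.
True-score variance = 184.274 + 37.1544 = 221.429, so reliability = 0.6281.
Error variance = 352.534 − 221.429 = 131.106; SEM = √131.106 = 11.450.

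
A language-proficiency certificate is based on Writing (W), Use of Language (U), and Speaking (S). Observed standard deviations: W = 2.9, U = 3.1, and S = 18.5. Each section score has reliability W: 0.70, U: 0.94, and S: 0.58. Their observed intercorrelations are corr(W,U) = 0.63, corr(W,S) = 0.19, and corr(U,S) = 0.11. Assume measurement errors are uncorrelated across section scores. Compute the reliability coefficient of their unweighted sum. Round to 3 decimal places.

0.637

Var(W+U+S) = 2.9² + 3.1² + 18.5² + 2·[2.9·3.1·0.63 + 2.9·18.5·0.19 + 3.1·18.5·0.11] = 360.27 + 44.3314 = 404.601.
Because errors are independent across components, Cov(Tᵢ,Tⱼ) = Cov(Xᵢ,Xⱼ); the off-diagonal part of the true-score variance is the same as above.
True-score variance = [2.9²·0.70 + 3.1²·0.94 + 18.5²·0.58] + 44.3314 = 213.425 + 44.3314 = 257.757.
Reliability = 257.757 / 404.601 = 0.637.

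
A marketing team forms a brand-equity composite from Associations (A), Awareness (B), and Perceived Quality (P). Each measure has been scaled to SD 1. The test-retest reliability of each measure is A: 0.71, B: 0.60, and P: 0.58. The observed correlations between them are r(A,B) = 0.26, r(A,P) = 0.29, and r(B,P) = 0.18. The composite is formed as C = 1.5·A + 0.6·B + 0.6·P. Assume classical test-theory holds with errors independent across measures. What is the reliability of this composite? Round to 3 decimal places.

Var(C) = 1.5² + 0.6² + 0.6² + 2·[0.9·0.26 + 0.9·0.29 + 0.36·0.18] = 2.97 + 1.1196 = 4.0896.
Because errors are independent across components, Cov(Tᵢ,Tⱼ) = Cov(Xᵢ,Xⱼ); the off-diagonal part of the true-score variance is the same as above.
True-score variance = [1.5²·0.71 + 0.6²·0.60 + 0.6²·0.58] + 1.1196 = 2.0223 + 1.1196 = 3.1419.
Reliability = 3.1419 / 4.0896 = 0.768.

0.768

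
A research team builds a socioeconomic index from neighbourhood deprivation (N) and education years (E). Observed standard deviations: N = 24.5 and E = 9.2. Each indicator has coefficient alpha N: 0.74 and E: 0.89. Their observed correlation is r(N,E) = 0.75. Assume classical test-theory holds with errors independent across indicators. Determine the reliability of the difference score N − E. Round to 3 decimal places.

Var(N−E) = 24.5² + 9.2² − 2·24.5·9.2·0.75 = 684.89 − 338.1 = 346.79.
Under uncorrelated errors the observed covariances equal the true-score covariances, so only the own-variance terms attenuate.
True-score variance = [24.5²·0.74 + 9.2²·0.89] − 338.1 = 519.515 − 338.1 = 181.415.
Reliability = 181.415 / 346.79 = 0.523.

0.523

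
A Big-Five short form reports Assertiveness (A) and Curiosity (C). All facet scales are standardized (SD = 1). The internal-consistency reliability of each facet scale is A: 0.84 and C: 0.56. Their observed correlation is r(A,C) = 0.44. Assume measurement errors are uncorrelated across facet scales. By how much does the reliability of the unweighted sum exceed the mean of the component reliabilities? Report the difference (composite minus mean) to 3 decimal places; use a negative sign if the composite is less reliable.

0.092

Var(sum) = 2 + 0.88 = 2.88; true-score variance = 1.4 + 0.88 = 2.28; composite reliability = 0.7917.
Mean component reliability = 0.7000.
Difference = 0.7917 − 0.7000 = 0.092.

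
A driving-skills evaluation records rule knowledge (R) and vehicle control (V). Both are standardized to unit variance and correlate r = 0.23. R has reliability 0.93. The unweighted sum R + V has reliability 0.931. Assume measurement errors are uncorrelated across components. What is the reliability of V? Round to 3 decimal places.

0.900

Var(R+V) = 2 + 2·0.23 = 2.460.
True-score variance = ρ_R + ρ_V + 2·0.23, so 0.931 = (0.93 + ρ_V + 0.46) / 2.460.
ρ_V = 0.931·2.460 − 0.93 − 0.46 = 0.900.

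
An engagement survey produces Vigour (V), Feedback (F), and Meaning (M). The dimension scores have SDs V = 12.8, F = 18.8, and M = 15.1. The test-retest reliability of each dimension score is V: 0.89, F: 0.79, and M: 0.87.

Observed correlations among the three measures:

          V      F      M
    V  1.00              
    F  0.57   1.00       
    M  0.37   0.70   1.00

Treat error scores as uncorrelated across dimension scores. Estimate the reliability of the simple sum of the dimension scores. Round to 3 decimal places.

Var(V+F+M) = 12.8² + 18.8² + 15.1² + 2·[12.8·18.8·0.57 + 12.8·15.1·0.37 + 18.8·15.1·0.70] = 745.29 + 814.789 = 1560.08.
With uncorrelated errors the cross-covariances are all true-score covariance, so they carry over unchanged; only the diagonal terms shrink to ρᵢσᵢ².
True-score variance = [12.8²·0.89 + 18.8²·0.79 + 15.1²·0.87] + 814.789 = 623.404 + 814.789 = 1438.19.
Reliability = 1438.19 / 1560.08 = 0.922.

0.922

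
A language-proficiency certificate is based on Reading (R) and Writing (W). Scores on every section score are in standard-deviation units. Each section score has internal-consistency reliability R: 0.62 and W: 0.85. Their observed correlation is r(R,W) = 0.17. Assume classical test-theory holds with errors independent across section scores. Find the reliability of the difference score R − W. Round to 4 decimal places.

Var(R−W) = 1 + 1 − 2·0.17 = 2 − 0.34 = 1.66.
Under uncorrelated errors the observed covariances equal the true-score covariances, so only the own-variance terms attenuate.
True-score variance = [0.62 + 0.85] − 0.34 = 1.47 − 0.34 = 1.13.
Reliability = 1.13 / 1.66 = 0.6807.

0.6807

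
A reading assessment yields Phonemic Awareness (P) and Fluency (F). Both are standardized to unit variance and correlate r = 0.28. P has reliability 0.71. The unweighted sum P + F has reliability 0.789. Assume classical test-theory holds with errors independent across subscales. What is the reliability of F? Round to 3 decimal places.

0.750

Var(P+F) = 2 + 2·0.28 = 2.560.
True-score variance = ρ_P + ρ_F + 2·0.28, so 0.789 = (0.71 + ρ_F + 0.56) / 2.560.
ρ_F = 0.789·2.560 − 0.71 − 0.56 = 0.750.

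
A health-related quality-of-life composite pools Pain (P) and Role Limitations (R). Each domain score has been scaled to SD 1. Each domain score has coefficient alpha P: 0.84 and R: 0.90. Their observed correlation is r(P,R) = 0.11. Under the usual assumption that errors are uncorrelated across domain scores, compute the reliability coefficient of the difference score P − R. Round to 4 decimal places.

0.8539

Var(P−R) = 1 + 1 − 2·0.11 = 2 − 0.22 = 1.78.
Under uncorrelated errors the observed covariances equal the true-score covariances, so only the own-variance terms attenuate.
True-score variance = [0.84 + 0.90] − 0.22 = 1.74 − 0.22 = 1.52.
Reliability = 1.52 / 1.78 = 0.8539.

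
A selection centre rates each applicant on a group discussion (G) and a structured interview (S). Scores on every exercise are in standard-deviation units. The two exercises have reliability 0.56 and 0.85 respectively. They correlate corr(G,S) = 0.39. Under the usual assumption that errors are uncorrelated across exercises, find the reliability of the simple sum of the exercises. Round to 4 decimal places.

0.7878

Var(G+S) = 2 + 2·[0.39] = 2 + 0.78 = 2.78.
Because errors are independent across components, Cov(Tᵢ,Tⱼ) = Cov(Xᵢ,Xⱼ); the off-diagonal part of the true-score variance is the same as above.
True-score variance = [0.56 + 0.85] + 0.78 = 1.41 + 0.78 = 2.19.
Reliability = 2.19 / 2.78 = 0.7878.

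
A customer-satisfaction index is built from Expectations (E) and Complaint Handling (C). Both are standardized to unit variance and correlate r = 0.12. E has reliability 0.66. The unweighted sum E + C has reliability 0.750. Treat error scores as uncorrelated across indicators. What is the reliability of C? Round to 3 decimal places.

0.780

Var(E+C) = 2 + 2·0.12 = 2.240.
True-score variance = ρ_E + ρ_C + 2·0.12, so 0.750 = (0.66 + ρ_C + 0.24) / 2.240.
ρ_C = 0.750·2.240 − 0.66 − 0.24 = 0.780.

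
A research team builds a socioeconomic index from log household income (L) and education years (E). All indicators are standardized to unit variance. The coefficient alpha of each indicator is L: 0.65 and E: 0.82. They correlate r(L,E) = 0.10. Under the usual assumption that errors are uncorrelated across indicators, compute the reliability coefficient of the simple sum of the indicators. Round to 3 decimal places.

0.759

Var(L+E) = 2 + 2·[0.10] = 2 + 0.2 = 2.2.
With uncorrelated errors the cross-covariances are all true-score covariance, so they carry over unchanged; only the diagonal terms shrink to ρᵢσᵢ².
True-score variance = [0.65 + 0.82] + 0.2 = 1.47 + 0.2 = 1.67.
Reliability = 1.67 / 2.2 = 0.759.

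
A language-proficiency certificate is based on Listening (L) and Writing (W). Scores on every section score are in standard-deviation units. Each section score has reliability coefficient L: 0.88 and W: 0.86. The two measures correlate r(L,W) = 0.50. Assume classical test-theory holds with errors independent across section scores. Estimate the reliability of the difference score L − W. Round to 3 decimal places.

Var(L−W) = 1 + 1 − 2·0.50 = 2 − 1 = 1.
Under uncorrelated errors the observed covariances equal the true-score covariances, so only the own-variance terms attenuate.
True-score variance = [0.88 + 0.86] − 1 = 1.74 − 1 = 0.74.
Reliability = 0.74 / 1 = 0.740.

0.740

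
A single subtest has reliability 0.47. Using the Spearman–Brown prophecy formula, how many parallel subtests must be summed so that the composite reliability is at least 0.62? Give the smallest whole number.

2

k ≥ ρ*(1−ρ₁)/(ρ₁(1−ρ*)) = 0.62·0.53 / (0.47·0.38) = 1.840.
Smallest integer k = 2.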